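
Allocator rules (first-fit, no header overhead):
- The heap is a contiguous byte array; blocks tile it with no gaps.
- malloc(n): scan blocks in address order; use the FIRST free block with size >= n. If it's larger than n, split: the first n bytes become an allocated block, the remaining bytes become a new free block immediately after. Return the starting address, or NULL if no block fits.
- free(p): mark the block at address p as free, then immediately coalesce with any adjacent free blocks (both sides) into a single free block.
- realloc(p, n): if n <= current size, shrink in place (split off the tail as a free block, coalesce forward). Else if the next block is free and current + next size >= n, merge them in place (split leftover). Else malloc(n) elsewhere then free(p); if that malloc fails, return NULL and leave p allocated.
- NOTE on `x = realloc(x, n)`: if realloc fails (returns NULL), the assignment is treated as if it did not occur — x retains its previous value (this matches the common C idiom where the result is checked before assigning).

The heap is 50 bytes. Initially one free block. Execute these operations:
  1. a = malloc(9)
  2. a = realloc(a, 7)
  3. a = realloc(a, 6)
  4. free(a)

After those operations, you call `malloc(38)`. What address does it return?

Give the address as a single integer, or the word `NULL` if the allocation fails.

Answer: 0

Derivation:
Op 1: a = malloc(9) -> a = 0; heap: [0-8 ALLOC][9-49 FREE]
Op 2: a = realloc(a, 7) -> a = 0; heap: [0-6 ALLOC][7-49 FREE]
Op 3: a = realloc(a, 6) -> a = 0; heap: [0-5 ALLOC][6-49 FREE]
Op 4: free(a) -> (freed a); heap: [0-49 FREE]
malloc(38): first-fit scan over [0-49 FREE] -> 0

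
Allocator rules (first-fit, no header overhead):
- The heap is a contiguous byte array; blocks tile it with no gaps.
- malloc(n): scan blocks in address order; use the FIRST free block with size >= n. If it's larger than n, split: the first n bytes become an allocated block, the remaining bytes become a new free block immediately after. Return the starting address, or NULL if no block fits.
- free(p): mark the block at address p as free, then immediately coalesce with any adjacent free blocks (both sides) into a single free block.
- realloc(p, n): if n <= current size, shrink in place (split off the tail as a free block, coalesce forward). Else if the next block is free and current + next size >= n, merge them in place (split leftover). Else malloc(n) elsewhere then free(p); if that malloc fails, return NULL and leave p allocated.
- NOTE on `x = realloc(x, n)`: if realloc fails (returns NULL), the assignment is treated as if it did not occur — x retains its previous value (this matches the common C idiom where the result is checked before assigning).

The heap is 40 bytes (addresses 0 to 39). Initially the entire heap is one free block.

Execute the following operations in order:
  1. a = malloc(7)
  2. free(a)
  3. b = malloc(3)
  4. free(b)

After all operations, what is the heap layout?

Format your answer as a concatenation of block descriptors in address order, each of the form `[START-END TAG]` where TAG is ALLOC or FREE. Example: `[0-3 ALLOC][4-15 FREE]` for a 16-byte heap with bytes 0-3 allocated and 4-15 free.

Answer: [0-39 FREE]

Derivation:
Op 1: a = malloc(7) -> a = 0; heap: [0-6 ALLOC][7-39 FREE]
Op 2: free(a) -> (freed a); heap: [0-39 FREE]
Op 3: b = malloc(3) -> b = 0; heap: [0-2 ALLOC][3-39 FREE]
Op 4: free(b) -> (freed b); heap: [0-39 FREE]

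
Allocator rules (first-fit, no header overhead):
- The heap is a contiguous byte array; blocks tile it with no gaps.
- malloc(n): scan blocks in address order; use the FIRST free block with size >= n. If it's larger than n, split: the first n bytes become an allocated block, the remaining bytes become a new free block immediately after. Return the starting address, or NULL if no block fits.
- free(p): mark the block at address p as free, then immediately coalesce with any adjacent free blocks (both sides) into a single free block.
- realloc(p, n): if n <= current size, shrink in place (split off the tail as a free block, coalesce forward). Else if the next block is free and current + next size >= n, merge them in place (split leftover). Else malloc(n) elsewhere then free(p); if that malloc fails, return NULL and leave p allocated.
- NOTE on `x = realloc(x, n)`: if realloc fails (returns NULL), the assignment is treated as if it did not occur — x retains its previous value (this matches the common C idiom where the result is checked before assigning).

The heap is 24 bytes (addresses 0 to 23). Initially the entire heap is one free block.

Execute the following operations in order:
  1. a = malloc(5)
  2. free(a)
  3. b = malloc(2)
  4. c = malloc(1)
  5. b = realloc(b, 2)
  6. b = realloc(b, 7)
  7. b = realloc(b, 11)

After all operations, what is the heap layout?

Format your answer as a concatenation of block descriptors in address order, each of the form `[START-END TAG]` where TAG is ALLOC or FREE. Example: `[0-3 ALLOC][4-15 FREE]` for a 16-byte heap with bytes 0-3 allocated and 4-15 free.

Op 1: a = malloc(5) -> a = 0; heap: [0-4 ALLOC][5-23 FREE]
Op 2: free(a) -> (freed a); heap: [0-23 FREE]
Op 3: b = malloc(2) -> b = 0; heap: [0-1 ALLOC][2-23 FREE]
Op 4: c = malloc(1) -> c = 2; heap: [0-1 ALLOC][2-2 ALLOC][3-23 FREE]
Op 5: b = realloc(b, 2) -> b = 0; heap: [0-1 ALLOC][2-2 ALLOC][3-23 FREE]
Op 6: b = realloc(b, 7) -> b = 3; heap: [0-1 FREE][2-2 ALLOC][3-9 ALLOC][10-23 FREE]
Op 7: b = realloc(b, 11) -> b = 3; heap: [0-1 FREE][2-2 ALLOC][3-13 ALLOC][14-23 FREE]

Answer: [0-1 FREE][2-2 ALLOC][3-13 ALLOC][14-23 FREE]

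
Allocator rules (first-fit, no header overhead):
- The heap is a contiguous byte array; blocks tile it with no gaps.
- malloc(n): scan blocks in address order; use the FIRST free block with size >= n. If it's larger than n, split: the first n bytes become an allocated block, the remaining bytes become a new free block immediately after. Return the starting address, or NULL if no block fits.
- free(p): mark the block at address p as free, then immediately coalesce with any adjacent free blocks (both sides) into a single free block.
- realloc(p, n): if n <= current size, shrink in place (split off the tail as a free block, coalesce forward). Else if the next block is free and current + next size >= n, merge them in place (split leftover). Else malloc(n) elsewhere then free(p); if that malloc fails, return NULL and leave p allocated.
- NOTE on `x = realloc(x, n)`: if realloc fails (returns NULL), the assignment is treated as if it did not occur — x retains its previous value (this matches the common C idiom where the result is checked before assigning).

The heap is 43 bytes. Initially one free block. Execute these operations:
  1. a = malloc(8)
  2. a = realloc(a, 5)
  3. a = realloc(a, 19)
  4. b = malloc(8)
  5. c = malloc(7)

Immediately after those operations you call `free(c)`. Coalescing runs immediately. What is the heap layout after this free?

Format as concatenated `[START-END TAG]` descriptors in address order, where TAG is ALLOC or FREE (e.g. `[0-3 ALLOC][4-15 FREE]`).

Op 1: a = malloc(8) -> a = 0; heap: [0-7 ALLOC][8-42 FREE]
Op 2: a = realloc(a, 5) -> a = 0; heap: [0-4 ALLOC][5-42 FREE]
Op 3: a = realloc(a, 19) -> a = 0; heap: [0-18 ALLOC][19-42 FREE]
Op 4: b = malloc(8) -> b = 19; heap: [0-18 ALLOC][19-26 ALLOC][27-42 FREE]
Op 5: c = malloc(7) -> c = 27; heap: [0-18 ALLOC][19-26 ALLOC][27-33 ALLOC][34-42 FREE]
free(c): c = 27 -> block [27-33 ALLOC]; mark free, coalesce with adjacent free neighbors -> [0-18 ALLOC][19-26 ALLOC][27-42 FREE]

Answer: [0-18 ALLOC][19-26 ALLOC][27-42 FREE]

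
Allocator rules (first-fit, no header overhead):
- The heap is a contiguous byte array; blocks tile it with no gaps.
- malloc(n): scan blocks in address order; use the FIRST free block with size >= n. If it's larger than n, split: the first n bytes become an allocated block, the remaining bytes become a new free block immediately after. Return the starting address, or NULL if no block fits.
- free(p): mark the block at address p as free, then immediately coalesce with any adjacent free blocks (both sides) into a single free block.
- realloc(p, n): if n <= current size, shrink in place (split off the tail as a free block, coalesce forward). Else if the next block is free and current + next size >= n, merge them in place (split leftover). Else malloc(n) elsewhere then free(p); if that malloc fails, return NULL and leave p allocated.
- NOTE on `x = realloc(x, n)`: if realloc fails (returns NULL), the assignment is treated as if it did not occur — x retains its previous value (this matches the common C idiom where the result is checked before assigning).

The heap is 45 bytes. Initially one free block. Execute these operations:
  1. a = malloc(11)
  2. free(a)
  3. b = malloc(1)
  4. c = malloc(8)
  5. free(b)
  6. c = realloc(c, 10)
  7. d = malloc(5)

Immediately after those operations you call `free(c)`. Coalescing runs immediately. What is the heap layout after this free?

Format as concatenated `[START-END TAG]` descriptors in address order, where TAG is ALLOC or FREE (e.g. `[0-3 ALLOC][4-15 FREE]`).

Answer: [0-10 FREE][11-15 ALLOC][16-44 FREE]

Derivation:
Op 1: a = malloc(11) -> a = 0; heap: [0-10 ALLOC][11-44 FREE]
Op 2: free(a) -> (freed a); heap: [0-44 FREE]
Op 3: b = malloc(1) -> b = 0; heap: [0-0 ALLOC][1-44 FREE]
Op 4: c = malloc(8) -> c = 1; heap: [0-0 ALLOC][1-8 ALLOC][9-44 FREE]
Op 5: free(b) -> (freed b); heap: [0-0 FREE][1-8 ALLOC][9-44 FREE]
Op 6: c = realloc(c, 10) -> c = 1; heap: [0-0 FREE][1-10 ALLOC][11-44 FREE]
Op 7: d = malloc(5) -> d = 11; heap: [0-0 FREE][1-10 ALLOC][11-15 ALLOC][16-44 FREE]
free(c): c = 1 -> block [1-10 ALLOC]; mark free, coalesce with adjacent free neighbors -> [0-10 FREE][11-15 ALLOC][16-44 FREE]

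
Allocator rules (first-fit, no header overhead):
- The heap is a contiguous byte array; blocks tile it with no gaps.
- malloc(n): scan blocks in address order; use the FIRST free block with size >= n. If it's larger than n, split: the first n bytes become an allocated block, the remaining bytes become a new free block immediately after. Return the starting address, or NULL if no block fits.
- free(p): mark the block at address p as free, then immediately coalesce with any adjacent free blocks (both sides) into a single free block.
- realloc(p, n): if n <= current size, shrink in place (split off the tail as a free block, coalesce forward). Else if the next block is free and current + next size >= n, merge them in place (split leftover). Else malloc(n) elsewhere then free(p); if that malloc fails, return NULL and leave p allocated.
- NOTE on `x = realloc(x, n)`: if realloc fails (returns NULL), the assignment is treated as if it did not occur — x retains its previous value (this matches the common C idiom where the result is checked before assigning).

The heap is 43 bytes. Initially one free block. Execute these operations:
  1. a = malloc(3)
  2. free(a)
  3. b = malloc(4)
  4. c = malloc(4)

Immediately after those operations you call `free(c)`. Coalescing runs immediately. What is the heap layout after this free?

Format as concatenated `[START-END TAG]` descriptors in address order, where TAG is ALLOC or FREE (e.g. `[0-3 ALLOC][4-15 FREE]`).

Op 1: a = malloc(3) -> a = 0; heap: [0-2 ALLOC][3-42 FREE]
Op 2: free(a) -> (freed a); heap: [0-42 FREE]
Op 3: b = malloc(4) -> b = 0; heap: [0-3 ALLOC][4-42 FREE]
Op 4: c = malloc(4) -> c = 4; heap: [0-3 ALLOC][4-7 ALLOC][8-42 FREE]
free(c): c = 4 -> block [4-7 ALLOC]; mark free, coalesce with adjacent free neighbors -> [0-3 ALLOC][4-42 FREE]

Answer: [0-3 ALLOC][4-42 FREE]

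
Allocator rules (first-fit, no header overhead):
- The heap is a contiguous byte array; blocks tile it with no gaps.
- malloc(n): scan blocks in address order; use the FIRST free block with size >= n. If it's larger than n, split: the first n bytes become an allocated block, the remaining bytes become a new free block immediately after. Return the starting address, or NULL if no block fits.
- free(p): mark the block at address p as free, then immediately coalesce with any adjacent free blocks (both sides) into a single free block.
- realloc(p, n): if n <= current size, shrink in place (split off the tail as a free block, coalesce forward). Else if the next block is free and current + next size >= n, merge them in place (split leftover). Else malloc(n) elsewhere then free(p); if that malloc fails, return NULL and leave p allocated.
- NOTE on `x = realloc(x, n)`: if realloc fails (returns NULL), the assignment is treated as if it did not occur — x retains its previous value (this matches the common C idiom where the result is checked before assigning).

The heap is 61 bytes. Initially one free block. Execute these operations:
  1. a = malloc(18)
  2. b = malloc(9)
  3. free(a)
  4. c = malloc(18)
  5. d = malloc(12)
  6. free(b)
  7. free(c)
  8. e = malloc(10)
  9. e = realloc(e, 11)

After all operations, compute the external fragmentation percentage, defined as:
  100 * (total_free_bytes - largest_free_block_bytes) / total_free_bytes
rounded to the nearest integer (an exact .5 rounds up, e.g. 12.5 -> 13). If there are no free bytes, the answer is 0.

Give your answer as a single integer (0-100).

Answer: 42

Derivation:
Op 1: a = malloc(18) -> a = 0; heap: [0-17 ALLOC][18-60 FREE]
Op 2: b = malloc(9) -> b = 18; heap: [0-17 ALLOC][18-26 ALLOC][27-60 FREE]
Op 3: free(a) -> (freed a); heap: [0-17 FREE][18-26 ALLOC][27-60 FREE]
Op 4: c = malloc(18) -> c = 0; heap: [0-17 ALLOC][18-26 ALLOC][27-60 FREE]
Op 5: d = malloc(12) -> d = 27; heap: [0-17 ALLOC][18-26 ALLOC][27-38 ALLOC][39-60 FREE]
Op 6: free(b) -> (freed b); heap: [0-17 ALLOC][18-26 FREE][27-38 ALLOC][39-60 FREE]
Op 7: free(c) -> (freed c); heap: [0-26 FREE][27-38 ALLOC][39-60 FREE]
Op 8: e = malloc(10) -> e = 0; heap: [0-9 ALLOC][10-26 FREE][27-38 ALLOC][39-60 FREE]
Op 9: e = realloc(e, 11) -> e = 0; heap: [0-10 ALLOC][11-26 FREE][27-38 ALLOC][39-60 FREE]
Free blocks: [16 22] total_free=38 largest=22 -> 100*(38-22)/38 = 1600/38 ≈ 42.105 -> rounds to 42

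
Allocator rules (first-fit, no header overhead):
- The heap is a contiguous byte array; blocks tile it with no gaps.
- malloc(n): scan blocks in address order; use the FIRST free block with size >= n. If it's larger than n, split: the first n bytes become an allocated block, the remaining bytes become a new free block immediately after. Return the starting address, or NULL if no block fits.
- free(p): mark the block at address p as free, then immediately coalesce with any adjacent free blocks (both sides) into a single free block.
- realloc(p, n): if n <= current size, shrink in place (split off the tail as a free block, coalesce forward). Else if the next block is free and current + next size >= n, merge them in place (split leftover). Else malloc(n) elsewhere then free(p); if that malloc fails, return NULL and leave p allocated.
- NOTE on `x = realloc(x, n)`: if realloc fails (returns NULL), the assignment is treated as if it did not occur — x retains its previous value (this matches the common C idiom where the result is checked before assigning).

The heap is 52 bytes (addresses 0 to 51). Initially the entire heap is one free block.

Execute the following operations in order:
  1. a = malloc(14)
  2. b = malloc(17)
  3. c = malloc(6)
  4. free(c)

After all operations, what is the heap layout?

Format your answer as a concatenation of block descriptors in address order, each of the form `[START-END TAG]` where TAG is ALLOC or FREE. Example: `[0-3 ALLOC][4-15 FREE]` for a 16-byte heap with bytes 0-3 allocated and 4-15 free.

Op 1: a = malloc(14) -> a = 0; heap: [0-13 ALLOC][14-51 FREE]
Op 2: b = malloc(17) -> b = 14; heap: [0-13 ALLOC][14-30 ALLOC][31-51 FREE]
Op 3: c = malloc(6) -> c = 31; heap: [0-13 ALLOC][14-30 ALLOC][31-36 ALLOC][37-51 FREE]
Op 4: free(c) -> (freed c); heap: [0-13 ALLOC][14-30 ALLOC][31-51 FREE]

Answer: [0-13 ALLOC][14-30 ALLOC][31-51 FREE]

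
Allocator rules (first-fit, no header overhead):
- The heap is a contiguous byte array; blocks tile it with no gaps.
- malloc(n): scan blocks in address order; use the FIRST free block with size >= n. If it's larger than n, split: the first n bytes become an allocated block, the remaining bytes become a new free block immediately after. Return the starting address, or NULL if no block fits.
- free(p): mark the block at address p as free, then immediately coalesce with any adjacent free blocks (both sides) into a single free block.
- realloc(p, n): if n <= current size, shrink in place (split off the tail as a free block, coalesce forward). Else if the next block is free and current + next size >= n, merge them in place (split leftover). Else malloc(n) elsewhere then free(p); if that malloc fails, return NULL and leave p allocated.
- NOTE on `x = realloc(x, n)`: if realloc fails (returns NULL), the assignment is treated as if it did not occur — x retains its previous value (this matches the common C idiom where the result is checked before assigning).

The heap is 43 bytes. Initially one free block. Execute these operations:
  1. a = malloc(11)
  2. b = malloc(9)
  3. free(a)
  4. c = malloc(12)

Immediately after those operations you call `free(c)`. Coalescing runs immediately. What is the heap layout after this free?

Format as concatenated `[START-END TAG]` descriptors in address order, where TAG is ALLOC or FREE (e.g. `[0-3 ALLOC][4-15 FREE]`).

Op 1: a = malloc(11) -> a = 0; heap: [0-10 ALLOC][11-42 FREE]
Op 2: b = malloc(9) -> b = 11; heap: [0-10 ALLOC][11-19 ALLOC][20-42 FREE]
Op 3: free(a) -> (freed a); heap: [0-10 FREE][11-19 ALLOC][20-42 FREE]
Op 4: c = malloc(12) -> c = 20; heap: [0-10 FREE][11-19 ALLOC][20-31 ALLOC][32-42 FREE]
free(c): c = 20 -> block [20-31 ALLOC]; mark free, coalesce with adjacent free neighbors -> [0-10 FREE][11-19 ALLOC][20-42 FREE]

Answer: [0-10 FREE][11-19 ALLOC][20-42 FREE]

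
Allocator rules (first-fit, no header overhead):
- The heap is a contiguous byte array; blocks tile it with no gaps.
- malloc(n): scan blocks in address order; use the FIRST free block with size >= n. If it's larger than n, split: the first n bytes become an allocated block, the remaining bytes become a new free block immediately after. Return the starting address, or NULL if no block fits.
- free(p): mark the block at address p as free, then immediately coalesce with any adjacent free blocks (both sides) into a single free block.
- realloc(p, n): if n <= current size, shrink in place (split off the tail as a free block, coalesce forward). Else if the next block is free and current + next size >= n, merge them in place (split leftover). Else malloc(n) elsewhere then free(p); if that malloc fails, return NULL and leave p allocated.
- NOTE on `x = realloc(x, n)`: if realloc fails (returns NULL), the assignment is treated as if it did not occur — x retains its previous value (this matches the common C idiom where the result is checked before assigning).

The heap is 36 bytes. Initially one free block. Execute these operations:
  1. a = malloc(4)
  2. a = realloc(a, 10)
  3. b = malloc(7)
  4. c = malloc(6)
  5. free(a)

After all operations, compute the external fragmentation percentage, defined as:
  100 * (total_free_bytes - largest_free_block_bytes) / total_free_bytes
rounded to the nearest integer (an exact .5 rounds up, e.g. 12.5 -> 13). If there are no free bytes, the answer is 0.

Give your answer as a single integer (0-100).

Answer: 43

Derivation:
Op 1: a = malloc(4) -> a = 0; heap: [0-3 ALLOC][4-35 FREE]
Op 2: a = realloc(a, 10) -> a = 0; heap: [0-9 ALLOC][10-35 FREE]
Op 3: b = malloc(7) -> b = 10; heap: [0-9 ALLOC][10-16 ALLOC][17-35 FREE]
Op 4: c = malloc(6) -> c = 17; heap: [0-9 ALLOC][10-16 ALLOC][17-22 ALLOC][23-35 FREE]
Op 5: free(a) -> (freed a); heap: [0-9 FREE][10-16 ALLOC][17-22 ALLOC][23-35 FREE]
Free blocks: [10 13] total_free=23 largest=13 -> 100*(23-13)/23 = 1000/23 ≈ 43.478 -> rounds to 43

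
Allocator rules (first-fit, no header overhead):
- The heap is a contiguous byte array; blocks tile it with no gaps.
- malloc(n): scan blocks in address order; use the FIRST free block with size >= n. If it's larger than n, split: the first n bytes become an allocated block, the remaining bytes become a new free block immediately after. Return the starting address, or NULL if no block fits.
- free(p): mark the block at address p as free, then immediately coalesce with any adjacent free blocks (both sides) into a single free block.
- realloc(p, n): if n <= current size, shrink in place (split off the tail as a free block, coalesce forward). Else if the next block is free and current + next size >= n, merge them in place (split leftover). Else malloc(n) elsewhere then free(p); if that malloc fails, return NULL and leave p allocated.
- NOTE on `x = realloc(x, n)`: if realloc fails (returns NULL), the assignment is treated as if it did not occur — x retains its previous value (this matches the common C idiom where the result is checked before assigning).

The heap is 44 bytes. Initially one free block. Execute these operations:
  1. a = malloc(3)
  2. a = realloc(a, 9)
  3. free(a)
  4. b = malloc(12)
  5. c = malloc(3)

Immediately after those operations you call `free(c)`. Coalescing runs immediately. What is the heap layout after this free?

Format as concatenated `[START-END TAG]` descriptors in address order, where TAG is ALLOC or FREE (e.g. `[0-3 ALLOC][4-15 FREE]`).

Op 1: a = malloc(3) -> a = 0; heap: [0-2 ALLOC][3-43 FREE]
Op 2: a = realloc(a, 9) -> a = 0; heap: [0-8 ALLOC][9-43 FREE]
Op 3: free(a) -> (freed a); heap: [0-43 FREE]
Op 4: b = malloc(12) -> b = 0; heap: [0-11 ALLOC][12-43 FREE]
Op 5: c = malloc(3) -> c = 12; heap: [0-11 ALLOC][12-14 ALLOC][15-43 FREE]
free(c): c = 12 -> block [12-14 ALLOC]; mark free, coalesce with adjacent free neighbors -> [0-11 ALLOC][12-43 FREE]

Answer: [0-11 ALLOC][12-43 FREE]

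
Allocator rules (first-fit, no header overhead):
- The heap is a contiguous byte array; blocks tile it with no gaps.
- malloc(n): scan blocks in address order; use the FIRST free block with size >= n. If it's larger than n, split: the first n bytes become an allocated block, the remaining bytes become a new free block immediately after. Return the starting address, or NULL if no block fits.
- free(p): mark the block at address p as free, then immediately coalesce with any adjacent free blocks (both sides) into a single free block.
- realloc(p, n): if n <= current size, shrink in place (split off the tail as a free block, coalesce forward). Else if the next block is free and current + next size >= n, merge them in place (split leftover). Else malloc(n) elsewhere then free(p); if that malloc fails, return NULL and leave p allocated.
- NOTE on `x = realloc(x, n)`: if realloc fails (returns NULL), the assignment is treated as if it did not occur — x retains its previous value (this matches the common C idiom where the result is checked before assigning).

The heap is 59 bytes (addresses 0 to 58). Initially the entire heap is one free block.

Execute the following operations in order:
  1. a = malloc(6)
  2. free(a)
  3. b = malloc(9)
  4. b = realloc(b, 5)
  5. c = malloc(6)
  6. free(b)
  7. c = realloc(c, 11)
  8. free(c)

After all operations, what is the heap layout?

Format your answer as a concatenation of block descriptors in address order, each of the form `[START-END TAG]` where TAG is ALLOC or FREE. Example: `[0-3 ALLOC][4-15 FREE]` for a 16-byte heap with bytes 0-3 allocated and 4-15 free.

Answer: [0-58 FREE]

Derivation:
Op 1: a = malloc(6) -> a = 0; heap: [0-5 ALLOC][6-58 FREE]
Op 2: free(a) -> (freed a); heap: [0-58 FREE]
Op 3: b = malloc(9) -> b = 0; heap: [0-8 ALLOC][9-58 FREE]
Op 4: b = realloc(b, 5) -> b = 0; heap: [0-4 ALLOC][5-58 FREE]
Op 5: c = malloc(6) -> c = 5; heap: [0-4 ALLOC][5-10 ALLOC][11-58 FREE]
Op 6: free(b) -> (freed b); heap: [0-4 FREE][5-10 ALLOC][11-58 FREE]
Op 7: c = realloc(c, 11) -> c = 5; heap: [0-4 FREE][5-15 ALLOC][16-58 FREE]
Op 8: free(c) -> (freed c); heap: [0-58 FREE]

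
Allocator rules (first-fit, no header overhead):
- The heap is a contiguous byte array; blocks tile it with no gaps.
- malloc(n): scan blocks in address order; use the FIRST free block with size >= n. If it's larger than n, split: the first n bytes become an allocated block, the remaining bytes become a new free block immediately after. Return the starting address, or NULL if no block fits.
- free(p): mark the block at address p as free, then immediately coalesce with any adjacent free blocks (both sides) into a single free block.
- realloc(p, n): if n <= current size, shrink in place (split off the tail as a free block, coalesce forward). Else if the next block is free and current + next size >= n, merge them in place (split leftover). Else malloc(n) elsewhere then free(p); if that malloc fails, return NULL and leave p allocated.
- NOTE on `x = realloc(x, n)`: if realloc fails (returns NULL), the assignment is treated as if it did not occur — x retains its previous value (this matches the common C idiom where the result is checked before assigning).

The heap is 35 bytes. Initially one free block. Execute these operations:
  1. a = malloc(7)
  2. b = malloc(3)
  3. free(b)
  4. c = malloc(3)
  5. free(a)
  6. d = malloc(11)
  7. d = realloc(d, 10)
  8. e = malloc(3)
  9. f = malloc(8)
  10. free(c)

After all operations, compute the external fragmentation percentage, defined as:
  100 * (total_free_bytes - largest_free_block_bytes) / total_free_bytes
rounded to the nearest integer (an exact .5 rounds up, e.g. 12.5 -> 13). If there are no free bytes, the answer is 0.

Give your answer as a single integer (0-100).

Op 1: a = malloc(7) -> a = 0; heap: [0-6 ALLOC][7-34 FREE]
Op 2: b = malloc(3) -> b = 7; heap: [0-6 ALLOC][7-9 ALLOC][10-34 FREE]
Op 3: free(b) -> (freed b); heap: [0-6 ALLOC][7-34 FREE]
Op 4: c = malloc(3) -> c = 7; heap: [0-6 ALLOC][7-9 ALLOC][10-34 FREE]
Op 5: free(a) -> (freed a); heap: [0-6 FREE][7-9 ALLOC][10-34 FREE]
Op 6: d = malloc(11) -> d = 10; heap: [0-6 FREE][7-9 ALLOC][10-20 ALLOC][21-34 FREE]
Op 7: d = realloc(d, 10) -> d = 10; heap: [0-6 FREE][7-9 ALLOC][10-19 ALLOC][20-34 FREE]
Op 8: e = malloc(3) -> e = 0; heap: [0-2 ALLOC][3-6 FREE][7-9 ALLOC][10-19 ALLOC][20-34 FREE]
Op 9: f = malloc(8) -> f = 20; heap: [0-2 ALLOC][3-6 FREE][7-9 ALLOC][10-19 ALLOC][20-27 ALLOC][28-34 FREE]
Op 10: free(c) -> (freed c); heap: [0-2 ALLOC][3-9 FREE][10-19 ALLOC][20-27 ALLOC][28-34 FREE]
Free blocks: [7 7] total_free=14 largest=7 -> 100*(14-7)/14 = 700/14 = 50

Answer: 50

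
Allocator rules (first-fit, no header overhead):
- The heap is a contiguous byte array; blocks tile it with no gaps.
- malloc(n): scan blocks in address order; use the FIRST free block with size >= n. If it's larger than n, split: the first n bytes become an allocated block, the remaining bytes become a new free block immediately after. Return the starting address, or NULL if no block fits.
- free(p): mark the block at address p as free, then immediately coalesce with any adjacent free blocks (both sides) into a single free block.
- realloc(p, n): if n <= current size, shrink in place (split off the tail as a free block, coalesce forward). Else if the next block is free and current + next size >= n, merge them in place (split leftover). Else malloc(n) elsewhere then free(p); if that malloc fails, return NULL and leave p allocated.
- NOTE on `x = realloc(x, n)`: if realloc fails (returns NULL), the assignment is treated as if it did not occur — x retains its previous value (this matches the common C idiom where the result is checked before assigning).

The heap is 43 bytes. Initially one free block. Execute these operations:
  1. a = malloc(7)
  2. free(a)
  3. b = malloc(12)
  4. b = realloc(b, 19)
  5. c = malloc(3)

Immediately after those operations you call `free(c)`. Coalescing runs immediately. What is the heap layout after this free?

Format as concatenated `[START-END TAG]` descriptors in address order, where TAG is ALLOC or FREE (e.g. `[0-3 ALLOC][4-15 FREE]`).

Op 1: a = malloc(7) -> a = 0; heap: [0-6 ALLOC][7-42 FREE]
Op 2: free(a) -> (freed a); heap: [0-42 FREE]
Op 3: b = malloc(12) -> b = 0; heap: [0-11 ALLOC][12-42 FREE]
Op 4: b = realloc(b, 19) -> b = 0; heap: [0-18 ALLOC][19-42 FREE]
Op 5: c = malloc(3) -> c = 19; heap: [0-18 ALLOC][19-21 ALLOC][22-42 FREE]
free(c): c = 19 -> block [19-21 ALLOC]; mark free, coalesce with adjacent free neighbors -> [0-18 ALLOC][19-42 FREE]

Answer: [0-18 ALLOC][19-42 FREE]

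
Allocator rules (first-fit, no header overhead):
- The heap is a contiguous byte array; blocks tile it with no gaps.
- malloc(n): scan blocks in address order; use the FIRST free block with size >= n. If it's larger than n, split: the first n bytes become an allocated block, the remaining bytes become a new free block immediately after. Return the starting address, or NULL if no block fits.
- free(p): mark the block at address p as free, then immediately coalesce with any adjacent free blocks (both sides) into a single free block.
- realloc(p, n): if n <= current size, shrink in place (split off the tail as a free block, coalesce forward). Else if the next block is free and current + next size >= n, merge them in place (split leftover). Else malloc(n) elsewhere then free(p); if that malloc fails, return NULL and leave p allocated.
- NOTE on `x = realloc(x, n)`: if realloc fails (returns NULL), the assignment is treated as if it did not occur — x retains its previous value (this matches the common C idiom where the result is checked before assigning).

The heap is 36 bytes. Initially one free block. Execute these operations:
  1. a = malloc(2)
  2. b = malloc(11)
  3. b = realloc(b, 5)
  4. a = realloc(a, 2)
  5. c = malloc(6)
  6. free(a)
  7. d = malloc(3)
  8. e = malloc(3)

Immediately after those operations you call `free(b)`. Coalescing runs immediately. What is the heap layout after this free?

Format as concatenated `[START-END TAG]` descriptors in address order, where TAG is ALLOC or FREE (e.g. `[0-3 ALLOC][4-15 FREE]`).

Answer: [0-6 FREE][7-12 ALLOC][13-15 ALLOC][16-18 ALLOC][19-35 FREE]

Derivation:
Op 1: a = malloc(2) -> a = 0; heap: [0-1 ALLOC][2-35 FREE]
Op 2: b = malloc(11) -> b = 2; heap: [0-1 ALLOC][2-12 ALLOC][13-35 FREE]
Op 3: b = realloc(b, 5) -> b = 2; heap: [0-1 ALLOC][2-6 ALLOC][7-35 FREE]
Op 4: a = realloc(a, 2) -> a = 0; heap: [0-1 ALLOC][2-6 ALLOC][7-35 FREE]
Op 5: c = malloc(6) -> c = 7; heap: [0-1 ALLOC][2-6 ALLOC][7-12 ALLOC][13-35 FREE]
Op 6: free(a) -> (freed a); heap: [0-1 FREE][2-6 ALLOC][7-12 ALLOC][13-35 FREE]
Op 7: d = malloc(3) -> d = 13; heap: [0-1 FREE][2-6 ALLOC][7-12 ALLOC][13-15 ALLOC][16-35 FREE]
Op 8: e = malloc(3) -> e = 16; heap: [0-1 FREE][2-6 ALLOC][7-12 ALLOC][13-15 ALLOC][16-18 ALLOC][19-35 FREE]
free(b): b = 2 -> block [2-6 ALLOC]; mark free, coalesce with adjacent free neighbors -> [0-6 FREE][7-12 ALLOC][13-15 ALLOC][16-18 ALLOC][19-35 FREE]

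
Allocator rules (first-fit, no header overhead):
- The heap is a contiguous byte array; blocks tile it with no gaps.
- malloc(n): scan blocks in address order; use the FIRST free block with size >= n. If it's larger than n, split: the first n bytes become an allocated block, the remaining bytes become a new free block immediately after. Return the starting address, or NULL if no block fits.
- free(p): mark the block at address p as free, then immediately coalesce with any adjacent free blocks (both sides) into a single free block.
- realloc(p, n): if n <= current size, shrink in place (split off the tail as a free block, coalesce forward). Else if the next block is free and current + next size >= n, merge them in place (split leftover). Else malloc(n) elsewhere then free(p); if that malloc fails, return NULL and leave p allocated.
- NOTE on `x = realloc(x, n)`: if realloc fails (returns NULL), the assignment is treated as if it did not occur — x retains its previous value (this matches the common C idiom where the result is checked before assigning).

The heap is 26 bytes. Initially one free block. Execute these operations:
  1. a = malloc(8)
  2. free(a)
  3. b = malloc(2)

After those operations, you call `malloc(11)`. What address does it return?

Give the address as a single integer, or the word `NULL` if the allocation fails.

Op 1: a = malloc(8) -> a = 0; heap: [0-7 ALLOC][8-25 FREE]
Op 2: free(a) -> (freed a); heap: [0-25 FREE]
Op 3: b = malloc(2) -> b = 0; heap: [0-1 ALLOC][2-25 FREE]
malloc(11): first-fit scan over [0-1 ALLOC][2-25 FREE] -> 2

Answer: 2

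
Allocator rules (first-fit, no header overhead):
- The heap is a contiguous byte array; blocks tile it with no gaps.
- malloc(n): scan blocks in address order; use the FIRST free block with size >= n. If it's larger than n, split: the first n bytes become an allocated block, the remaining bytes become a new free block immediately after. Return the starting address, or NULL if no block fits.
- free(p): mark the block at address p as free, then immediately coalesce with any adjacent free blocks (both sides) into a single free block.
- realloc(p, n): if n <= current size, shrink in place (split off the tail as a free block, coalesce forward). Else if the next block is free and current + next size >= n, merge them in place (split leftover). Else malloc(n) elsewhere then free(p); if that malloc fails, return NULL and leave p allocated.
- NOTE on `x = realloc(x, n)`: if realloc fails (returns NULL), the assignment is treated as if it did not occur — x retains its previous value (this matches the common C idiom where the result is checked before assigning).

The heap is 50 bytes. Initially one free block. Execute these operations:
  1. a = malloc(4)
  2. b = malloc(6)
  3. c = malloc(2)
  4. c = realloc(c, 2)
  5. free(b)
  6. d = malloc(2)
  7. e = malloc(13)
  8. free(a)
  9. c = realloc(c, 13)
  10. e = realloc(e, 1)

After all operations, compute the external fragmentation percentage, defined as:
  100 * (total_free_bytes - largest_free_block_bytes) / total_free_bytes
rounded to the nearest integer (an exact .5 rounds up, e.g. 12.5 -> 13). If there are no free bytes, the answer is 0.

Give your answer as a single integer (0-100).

Answer: 65

Derivation:
Op 1: a = malloc(4) -> a = 0; heap: [0-3 ALLOC][4-49 FREE]
Op 2: b = malloc(6) -> b = 4; heap: [0-3 ALLOC][4-9 ALLOC][10-49 FREE]
Op 3: c = malloc(2) -> c = 10; heap: [0-3 ALLOC][4-9 ALLOC][10-11 ALLOC][12-49 FREE]
Op 4: c = realloc(c, 2) -> c = 10; heap: [0-3 ALLOC][4-9 ALLOC][10-11 ALLOC][12-49 FREE]
Op 5: free(b) -> (freed b); heap: [0-3 ALLOC][4-9 FREE][10-11 ALLOC][12-49 FREE]
Op 6: d = malloc(2) -> d = 4; heap: [0-3 ALLOC][4-5 ALLOC][6-9 FREE][10-11 ALLOC][12-49 FREE]
Op 7: e = malloc(13) -> e = 12; heap: [0-3 ALLOC][4-5 ALLOC][6-9 FREE][10-11 ALLOC][12-24 ALLOC][25-49 FREE]
Op 8: free(a) -> (freed a); heap: [0-3 FREE][4-5 ALLOC][6-9 FREE][10-11 ALLOC][12-24 ALLOC][25-49 FREE]
Op 9: c = realloc(c, 13) -> c = 25; heap: [0-3 FREE][4-5 ALLOC][6-11 FREE][12-24 ALLOC][25-37 ALLOC][38-49 FREE]
Op 10: e = realloc(e, 1) -> e = 12; heap: [0-3 FREE][4-5 ALLOC][6-11 FREE][12-12 ALLOC][13-24 FREE][25-37 ALLOC][38-49 FREE]
Free blocks: [4 6 12 12] total_free=34 largest=12 -> 100*(34-12)/34 = 2200/34 ≈ 64.706 -> rounds to 65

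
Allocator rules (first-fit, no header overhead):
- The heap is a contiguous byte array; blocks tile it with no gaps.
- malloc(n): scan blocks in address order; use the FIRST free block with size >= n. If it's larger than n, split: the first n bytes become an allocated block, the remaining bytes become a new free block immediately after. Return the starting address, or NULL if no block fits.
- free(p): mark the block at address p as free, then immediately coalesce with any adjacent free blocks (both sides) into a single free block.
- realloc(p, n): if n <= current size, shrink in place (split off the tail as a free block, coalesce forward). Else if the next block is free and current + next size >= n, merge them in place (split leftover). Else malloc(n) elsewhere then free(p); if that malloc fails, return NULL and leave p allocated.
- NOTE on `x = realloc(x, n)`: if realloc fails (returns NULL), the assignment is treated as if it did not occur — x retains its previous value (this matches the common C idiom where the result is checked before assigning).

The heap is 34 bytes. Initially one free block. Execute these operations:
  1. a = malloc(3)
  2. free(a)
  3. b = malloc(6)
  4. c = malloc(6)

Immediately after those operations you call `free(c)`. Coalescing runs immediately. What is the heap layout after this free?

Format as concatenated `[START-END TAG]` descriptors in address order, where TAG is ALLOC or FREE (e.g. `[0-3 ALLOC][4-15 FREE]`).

Op 1: a = malloc(3) -> a = 0; heap: [0-2 ALLOC][3-33 FREE]
Op 2: free(a) -> (freed a); heap: [0-33 FREE]
Op 3: b = malloc(6) -> b = 0; heap: [0-5 ALLOC][6-33 FREE]
Op 4: c = malloc(6) -> c = 6; heap: [0-5 ALLOC][6-11 ALLOC][12-33 FREE]
free(c): c = 6 -> block [6-11 ALLOC]; mark free, coalesce with adjacent free neighbors -> [0-5 ALLOC][6-33 FREE]

Answer: [0-5 ALLOC][6-33 FREE]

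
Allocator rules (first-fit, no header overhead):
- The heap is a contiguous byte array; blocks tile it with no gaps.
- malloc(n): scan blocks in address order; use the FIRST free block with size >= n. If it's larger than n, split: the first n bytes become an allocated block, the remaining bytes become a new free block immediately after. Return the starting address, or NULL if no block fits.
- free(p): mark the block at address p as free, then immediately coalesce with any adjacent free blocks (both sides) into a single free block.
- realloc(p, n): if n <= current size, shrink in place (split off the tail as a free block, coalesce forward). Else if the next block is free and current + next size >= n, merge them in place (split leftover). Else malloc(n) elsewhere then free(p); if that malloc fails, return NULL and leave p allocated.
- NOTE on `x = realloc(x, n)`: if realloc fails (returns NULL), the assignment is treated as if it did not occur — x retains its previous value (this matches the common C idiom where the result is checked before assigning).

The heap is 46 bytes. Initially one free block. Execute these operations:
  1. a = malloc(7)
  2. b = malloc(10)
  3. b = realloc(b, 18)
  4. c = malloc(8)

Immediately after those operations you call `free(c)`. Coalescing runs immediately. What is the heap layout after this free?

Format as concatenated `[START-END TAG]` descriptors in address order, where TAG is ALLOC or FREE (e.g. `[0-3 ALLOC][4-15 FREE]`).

Answer: [0-6 ALLOC][7-24 ALLOC][25-45 FREE]

Derivation:
Op 1: a = malloc(7) -> a = 0; heap: [0-6 ALLOC][7-45 FREE]
Op 2: b = malloc(10) -> b = 7; heap: [0-6 ALLOC][7-16 ALLOC][17-45 FREE]
Op 3: b = realloc(b, 18) -> b = 7; heap: [0-6 ALLOC][7-24 ALLOC][25-45 FREE]
Op 4: c = malloc(8) -> c = 25; heap: [0-6 ALLOC][7-24 ALLOC][25-32 ALLOC][33-45 FREE]
free(c): c = 25 -> block [25-32 ALLOC]; mark free, coalesce with adjacent free neighbors -> [0-6 ALLOC][7-24 ALLOC][25-45 FREE]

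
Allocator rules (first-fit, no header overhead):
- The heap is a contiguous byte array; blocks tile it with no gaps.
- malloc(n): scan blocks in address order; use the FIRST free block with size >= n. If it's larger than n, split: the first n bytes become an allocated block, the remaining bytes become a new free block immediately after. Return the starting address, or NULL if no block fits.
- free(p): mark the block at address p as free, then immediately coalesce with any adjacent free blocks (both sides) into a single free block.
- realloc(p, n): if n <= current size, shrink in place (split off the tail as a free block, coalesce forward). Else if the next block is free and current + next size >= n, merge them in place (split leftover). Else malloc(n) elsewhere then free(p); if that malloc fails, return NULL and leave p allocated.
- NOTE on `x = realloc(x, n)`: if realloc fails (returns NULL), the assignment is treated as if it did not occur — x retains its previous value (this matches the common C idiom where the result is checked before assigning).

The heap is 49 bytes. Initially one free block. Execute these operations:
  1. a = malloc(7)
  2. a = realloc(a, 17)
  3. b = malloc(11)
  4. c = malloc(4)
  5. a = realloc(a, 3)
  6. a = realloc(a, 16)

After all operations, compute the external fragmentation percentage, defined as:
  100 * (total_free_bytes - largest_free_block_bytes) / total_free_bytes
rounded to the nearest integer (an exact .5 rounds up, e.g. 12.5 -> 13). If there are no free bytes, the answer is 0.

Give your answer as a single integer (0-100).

Answer: 6

Derivation:
Op 1: a = malloc(7) -> a = 0; heap: [0-6 ALLOC][7-48 FREE]
Op 2: a = realloc(a, 17) -> a = 0; heap: [0-16 ALLOC][17-48 FREE]
Op 3: b = malloc(11) -> b = 17; heap: [0-16 ALLOC][17-27 ALLOC][28-48 FREE]
Op 4: c = malloc(4) -> c = 28; heap: [0-16 ALLOC][17-27 ALLOC][28-31 ALLOC][32-48 FREE]
Op 5: a = realloc(a, 3) -> a = 0; heap: [0-2 ALLOC][3-16 FREE][17-27 ALLOC][28-31 ALLOC][32-48 FREE]
Op 6: a = realloc(a, 16) -> a = 0; heap: [0-15 ALLOC][16-16 FREE][17-27 ALLOC][28-31 ALLOC][32-48 FREE]
Free blocks: [1 17] total_free=18 largest=17 -> 100*(18-17)/18 = 100/18 ≈ 5.556 -> rounds to 6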